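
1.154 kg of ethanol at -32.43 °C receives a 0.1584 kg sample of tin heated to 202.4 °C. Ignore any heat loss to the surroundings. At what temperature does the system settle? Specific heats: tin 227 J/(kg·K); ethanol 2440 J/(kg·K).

T_f ≈ -29.5 °C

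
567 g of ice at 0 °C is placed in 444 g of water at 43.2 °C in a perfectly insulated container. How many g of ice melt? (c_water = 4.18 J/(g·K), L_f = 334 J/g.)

m_melted ≈ 240 g

Water can give up m c ΔT = 444·4.18·43.2 = 80176 J before reaching 0 °C.
Fully melting the ice requires m_ice L_f = 567·334 = 189378 J.
That's not enough to melt it all — equilibrium is at 0 °C with ice remaining.
m_melt = 80176 / L_f = 240 g.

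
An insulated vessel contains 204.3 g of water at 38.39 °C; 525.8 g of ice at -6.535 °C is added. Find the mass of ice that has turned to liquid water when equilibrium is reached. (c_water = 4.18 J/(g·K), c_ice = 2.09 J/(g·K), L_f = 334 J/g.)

m_melted ≈ 76.7 g

Water can give up m c ΔT = 204.3×4.18×38.39 = 32784 J before reaching 0 °C.
Of that, 525.8×2.09×6.535 = 7181.5 J goes to bring the ice to 0 °C, leaving 25603 J.
Fully melting the ice requires m_ice L_f = 525.8×334 = 175617 J.
That's not enough to melt it all — equilibrium is at 0 °C with ice remaining.
m_melt = 25603 / L_f = 76.65 g.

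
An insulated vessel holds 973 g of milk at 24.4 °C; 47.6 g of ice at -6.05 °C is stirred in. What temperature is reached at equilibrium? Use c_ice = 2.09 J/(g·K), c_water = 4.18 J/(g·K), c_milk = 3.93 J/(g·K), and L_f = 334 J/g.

T_f ≈ 19.1 °C

Conservation of energy gives ΣQ = 0:
warm ice to 0 °C: 47.6·2.09·(0 − (-6.05)) = 601.88; fusion: m_ice L_f = 47.6·334 = 15898; warm the meltwater: 198.97 T; milk: 3823.9(T − 24.4)
4022.9 T = 93303 − 16500 = 76803
T ≈ 19.09 °C. Since T > 0 °C, the all-ice-melts assumption holds.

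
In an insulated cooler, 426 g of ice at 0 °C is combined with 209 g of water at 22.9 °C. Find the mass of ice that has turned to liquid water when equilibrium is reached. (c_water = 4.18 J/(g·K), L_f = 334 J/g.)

Water can give up m c ΔT = 209·4.18·22.9 = 20006 J before reaching 0 °C.
Fully melting the ice requires m_ice L_f = 426·334 = 142284 J.
Since 20006 < 142284 J, not all the ice melts; equilibrium is at 0 °C.
m_melted·334 = 20006  ⇒  m_melted ≈ 59.9 g.

m_melted ≈ 59.9 g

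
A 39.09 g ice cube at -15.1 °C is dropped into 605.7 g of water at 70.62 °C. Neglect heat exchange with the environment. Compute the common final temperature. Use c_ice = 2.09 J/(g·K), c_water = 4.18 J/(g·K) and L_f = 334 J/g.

T_f ≈ 61.0 °C

Taking heat into each body as positive, Σ m c ΔT = 0:
warm ice to 0 °C: 39.09·2.09·(0 − (-15.1)) = 1233.6; latent heat to melt: 39.09·334 = 13056; meltwater 0→T: 39.09·4.18·T = 163.4 T; water cools: 605.7·4.18·(T − 70.62) = 2531.8(T − 70.62)
2695.2 T = 178798 − 14290 = 164508
T ≈ 61.04 °C — above 0 °C, consistent with complete melting.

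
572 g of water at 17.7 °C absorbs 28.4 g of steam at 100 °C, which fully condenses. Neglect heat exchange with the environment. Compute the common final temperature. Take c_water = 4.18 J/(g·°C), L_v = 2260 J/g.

T_f ≈ 47.2 °C

Net heat exchanged in the isolated system is zero:
condense steam: −28.4·2260 = −64184; condensed water 100 °C→T: 118.71(T − 100); water warms: 572·4.18·(T − 17.7) = 2391(T − 17.7)
2509.7 T = 64184 + 11871 + 42320 = 118375
T ≈ 47.17 °C (< 100 °C, so full condensation is consistent).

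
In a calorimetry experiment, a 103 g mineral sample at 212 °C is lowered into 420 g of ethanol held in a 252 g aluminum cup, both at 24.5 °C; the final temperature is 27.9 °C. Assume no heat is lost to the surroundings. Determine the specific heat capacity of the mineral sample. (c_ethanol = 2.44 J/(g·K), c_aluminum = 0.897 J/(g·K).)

c ≈ 0.224 J/(g·K)

Conservation of energy gives ΣQ = 0:
103×c×(27.9 − 212) + 420×2.44×(27.9 − 24.5) + 252×0.897×(27.9 − 24.5) = 0
-18962 c = -4252.9
c = -4252.9/-18962 ≈ 0.2243 J/(g·K)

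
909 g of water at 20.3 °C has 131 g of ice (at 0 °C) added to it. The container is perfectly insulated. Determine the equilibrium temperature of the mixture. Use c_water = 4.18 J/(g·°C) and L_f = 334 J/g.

Sum of m c ΔT and latent-heat terms is zero:
fusion: m_ice L_f = 131·334 = 43754; warm the meltwater: 547.58 T; water cools: 909·4.18·(T − 20.3) = 3799.6(T − 20.3)
4347.2 T = 77132 − 43754 = 33378
T ≈ 7.68 °C. Since T > 0 °C, the all-ice-melts assumption holds.

T_f ≈ 7.7 °C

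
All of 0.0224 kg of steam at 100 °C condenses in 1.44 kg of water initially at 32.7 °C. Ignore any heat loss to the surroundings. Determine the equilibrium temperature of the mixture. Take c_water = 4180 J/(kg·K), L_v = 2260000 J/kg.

Energy balance with sensible and latent terms:
latent heat released on condensation: 0.0224·2260000 = 50624; condensate cools 100→T: 0.0224·4180·(T − 100) = 93.63(T − 100); water warms: 1.44·4180·(T − 32.7) = 6019.2(T − 32.7)
6112.8 T = 50624 + 9363.2 + 196828 = 256815
T ≈ 42.01 °C, under the boiling point, so the assumption holds.

T_f ≈ 42.0 °C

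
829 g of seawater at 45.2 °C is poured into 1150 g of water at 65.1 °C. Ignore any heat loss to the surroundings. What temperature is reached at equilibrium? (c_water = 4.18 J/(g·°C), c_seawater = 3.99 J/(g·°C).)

T_f ≈ 57.0 °C

Conservation of energy gives ΣQ = 0:
1150*4.18*(T − 65.1) + 829*3.99*(T − 45.2) = 0
4807(T − 65.1) + 3307.7(T − 45.2) = 0
(4807 + 3307.7) T = 4807*65.1 + 3307.7*45.2
T = 462444/8114.7 ≈ 56.99 °C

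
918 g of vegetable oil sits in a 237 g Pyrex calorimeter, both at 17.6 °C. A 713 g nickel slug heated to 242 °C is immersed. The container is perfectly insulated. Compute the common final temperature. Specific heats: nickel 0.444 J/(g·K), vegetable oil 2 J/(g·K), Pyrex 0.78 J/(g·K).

Heat gained plus heat lost sum to zero:
713·0.444·(T − 242) + 918·2·(T − 17.6) + 237·0.78·(T − 17.6) = 0
2337.4 T = 112178
T ≈ 47.99 °C

T_f ≈ 48.0 °C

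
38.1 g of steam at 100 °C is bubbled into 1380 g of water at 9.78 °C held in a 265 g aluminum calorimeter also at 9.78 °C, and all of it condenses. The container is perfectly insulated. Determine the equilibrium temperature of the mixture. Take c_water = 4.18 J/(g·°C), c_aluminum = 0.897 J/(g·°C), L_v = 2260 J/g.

T_f ≈ 26.1 °C

Energy balance with sensible and latent terms:
condense steam: −38.1·2260 = −86106
  condensate cools 100→T: 38.1·4.18·(T − 100) = 159.26(T − 100)
  water warms: 1380·4.18·(T − 9.78) = 5768.4(T − 9.78)
  cup: 237.71(T − 9.78)
6165.4 T = 86106 + 15926 + 58740 = 160772
T ≈ 26.08 °C, under the boiling point, so the assumption holds.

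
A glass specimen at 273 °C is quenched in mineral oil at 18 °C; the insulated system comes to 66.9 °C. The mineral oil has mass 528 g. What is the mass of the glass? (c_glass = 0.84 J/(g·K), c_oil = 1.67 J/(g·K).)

m ≈ 249 g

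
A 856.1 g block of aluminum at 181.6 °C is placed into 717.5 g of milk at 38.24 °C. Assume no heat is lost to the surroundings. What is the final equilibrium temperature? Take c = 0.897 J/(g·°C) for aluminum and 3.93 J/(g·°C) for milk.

Taking heat into each body as positive, Σ m c ΔT = 0:
856.1×0.897×(T − 181.6) + 717.5×3.93×(T − 38.24) = 0
767.92(T − 181.6) + 2819.8(T − 38.24) = 0
(767.92 + 2819.8) T = 767.92×181.6 + 2819.8×38.24
T = 247283/3587.7 ≈ 68.93 °C

T_f ≈ 68.9 °C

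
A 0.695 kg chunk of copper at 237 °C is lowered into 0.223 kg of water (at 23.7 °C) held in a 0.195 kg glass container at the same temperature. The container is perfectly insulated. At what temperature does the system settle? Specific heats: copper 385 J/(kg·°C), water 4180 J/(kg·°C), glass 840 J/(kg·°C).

T_f ≈ 65.6 °C

Heat gained plus heat lost sum to zero:
0.695×385×(T − 237) + 0.223×4180×(T − 23.7) + 0.195×840×(T − 23.7) = 0
267.57(T − 237) + 932.14(T − 23.7) + 163.8(T − 23.7) = 0
1363.5 T = 89389
T = 89389 / 1363.5 = 65.6 °C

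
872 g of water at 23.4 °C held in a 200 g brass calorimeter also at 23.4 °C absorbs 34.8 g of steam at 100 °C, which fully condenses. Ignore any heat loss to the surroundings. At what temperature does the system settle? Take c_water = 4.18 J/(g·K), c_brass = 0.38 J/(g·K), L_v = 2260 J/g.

T_f ≈ 46.6 °C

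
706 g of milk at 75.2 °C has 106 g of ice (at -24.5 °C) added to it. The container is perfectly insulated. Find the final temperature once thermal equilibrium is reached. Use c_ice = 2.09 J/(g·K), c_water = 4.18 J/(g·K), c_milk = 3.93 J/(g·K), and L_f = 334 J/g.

T_f ≈ 52.2 °C

Setting the total heat transfer to zero:
warm ice to 0 °C: 106×2.09×(0 − (-24.5)) = 5427.7; latent heat to melt: 106×334 = 35404; meltwater 0→T: 106×4.18×T = 443.08 T; milk cools: 706×3.93×(T − 75.2) = 2774.6(T − 75.2)
3217.7 T = 208648 − 40832 = 167817
T ≈ 52.15 °C — above 0 °C, consistent with complete melting.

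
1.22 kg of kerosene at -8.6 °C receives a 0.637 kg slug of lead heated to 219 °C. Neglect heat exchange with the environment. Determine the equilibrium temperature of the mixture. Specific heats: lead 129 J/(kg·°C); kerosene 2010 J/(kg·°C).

T_f ≈ -1.2 °C

T_f = Σ m_i c_i T_i / Σ m_i c_i:
T_f = (82.17*219 + 2452.2*(-8.6)) / (82.17 + 2452.2)
    = -3093 / 2534.4 ≈ -1.22 °C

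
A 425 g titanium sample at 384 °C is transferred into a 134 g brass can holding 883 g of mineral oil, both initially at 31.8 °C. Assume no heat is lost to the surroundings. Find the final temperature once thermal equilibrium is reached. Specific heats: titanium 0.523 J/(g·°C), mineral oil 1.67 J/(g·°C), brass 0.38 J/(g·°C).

T_f ≈ 76.6 °C

T_f = Σ m_i c_i T_i / Σ m_i c_i:
T_f = (222.28×384 + 1474.6×31.8 + 50.92×31.8) / (222.28 + 1474.6 + 50.92)
    = 133865 / 1747.8 ≈ 76.59 °C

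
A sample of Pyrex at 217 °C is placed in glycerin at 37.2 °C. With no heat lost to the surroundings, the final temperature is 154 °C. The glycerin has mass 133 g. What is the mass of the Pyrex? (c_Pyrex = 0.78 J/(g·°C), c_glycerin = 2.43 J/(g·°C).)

Heat lost by the Pyrex = heat gained by the glycerin:
m×0.78×(217 − 154) = 133×2.43×(154 − 37.2)
49.14 m = 37749  ⇒  m ≈ 768.2 g

m ≈ 768 g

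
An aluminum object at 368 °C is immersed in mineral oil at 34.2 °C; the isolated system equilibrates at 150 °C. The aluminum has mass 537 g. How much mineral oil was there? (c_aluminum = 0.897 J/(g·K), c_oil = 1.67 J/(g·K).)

Heat gained plus heat lost sum to zero:
537·0.897·(150 − 368) + m·1.67·(150 − 34.2) = 0
193.39 m = 105008
m = 105008/193.39 ≈ 543 g

m ≈ 543 g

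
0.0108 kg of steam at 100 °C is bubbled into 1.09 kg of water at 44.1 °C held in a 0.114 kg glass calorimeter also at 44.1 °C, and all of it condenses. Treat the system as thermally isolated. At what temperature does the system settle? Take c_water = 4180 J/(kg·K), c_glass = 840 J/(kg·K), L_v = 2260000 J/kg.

T_f ≈ 49.8 °C

Taking heat into each body as positive, Σ m c ΔT = 0:
latent heat released on condensation: 0.0108·2260000 = 24408; condensed water 100 °C→T: 45.14(T − 100); water warms: 1.09·4180·(T − 44.1) = 4556.2(T − 44.1); glass cup: 0.114·840·(T − 44.1) = 95.76(T − 44.1)
4697.1 T = 24408 + 4514.4 + 205151 = 234074
T ≈ 49.83 °C — below 100 °C, confirming all the steam condensed.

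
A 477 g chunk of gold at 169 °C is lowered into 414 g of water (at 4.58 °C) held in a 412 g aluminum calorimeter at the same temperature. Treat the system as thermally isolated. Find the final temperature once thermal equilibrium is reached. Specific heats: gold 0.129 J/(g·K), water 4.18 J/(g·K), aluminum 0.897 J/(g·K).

T_f ≈ 9.3 °C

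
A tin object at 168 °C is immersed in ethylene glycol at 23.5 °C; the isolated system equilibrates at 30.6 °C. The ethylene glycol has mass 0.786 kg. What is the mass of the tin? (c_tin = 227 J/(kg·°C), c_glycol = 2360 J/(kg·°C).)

m ≈ 0.422 kg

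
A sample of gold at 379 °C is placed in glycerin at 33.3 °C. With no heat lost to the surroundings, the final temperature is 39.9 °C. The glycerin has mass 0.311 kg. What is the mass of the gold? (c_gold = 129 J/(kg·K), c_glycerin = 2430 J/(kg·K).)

m ≈ 0.114 kg

Energy conservation, ΣQ = 0:
m×129×(39.9 − 379) + 0.311×2430×(39.9 − 33.3) = 0
-43744 m = -4987.8
m = -4987.8/-43744 ≈ 0.114 kg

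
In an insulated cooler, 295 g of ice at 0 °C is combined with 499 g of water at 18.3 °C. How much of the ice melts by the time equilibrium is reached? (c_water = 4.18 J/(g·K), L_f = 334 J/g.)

Cooling the water to 0 °C releases 499·4.18·18.3 = 38171 J.
To melt every bit of ice: 295·334 = 98530 J.
38171 J < 98530 J, so only part of the ice melts and the system sits at 0 °C.
m_melt = 38171 / L_f = 114.3 g.

m_melted ≈ 114 g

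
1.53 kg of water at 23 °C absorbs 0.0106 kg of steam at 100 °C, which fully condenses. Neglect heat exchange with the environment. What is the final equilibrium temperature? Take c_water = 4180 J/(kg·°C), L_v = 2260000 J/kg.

T_f ≈ 27.2 °C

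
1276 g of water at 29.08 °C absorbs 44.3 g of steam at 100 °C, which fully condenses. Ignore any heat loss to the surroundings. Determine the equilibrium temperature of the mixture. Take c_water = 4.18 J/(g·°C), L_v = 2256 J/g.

T_f ≈ 49.6 °C

Energy conservation, ΣQ = 0:
condense steam: −44.3×2256 = −99941; condensate cools 100→T: 44.3×4.18×(T − 100) = 185.17(T − 100); water warms: 1276×4.18×(T − 29.08) = 5333.7(T − 29.08)
5518.9 T = 99941 + 18517 + 155103 = 273562
T ≈ 49.57 °C (< 100 °C, so full condensation is consistent).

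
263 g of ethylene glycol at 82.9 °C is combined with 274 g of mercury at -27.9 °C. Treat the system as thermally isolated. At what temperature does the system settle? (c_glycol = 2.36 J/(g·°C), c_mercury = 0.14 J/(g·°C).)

Conservation of energy gives ΣQ = 0:
263*2.36*(T − 82.9) + 274*0.14*(T − (-27.9)) = 0
(620.68 + 38.36) T = 620.68*82.9 + 38.36*(-27.9)
T = 50384/659.04 ≈ 76.45 °C

T_f ≈ 76.5 °C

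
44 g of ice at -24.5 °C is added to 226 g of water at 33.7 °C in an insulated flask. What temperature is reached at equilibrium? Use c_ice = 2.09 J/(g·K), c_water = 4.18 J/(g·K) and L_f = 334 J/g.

T_f ≈ 13.2 °C

Energy balance with sensible and latent terms:
warm ice to 0 °C: 44·2.09·(0 − (-24.5)) = 2253
  fusion: m_ice L_f = 44·334 = 14696
  meltwater 0→T: 44·4.18·T = 183.92 T
  water cools: 226·4.18·(T − 33.7) = 944.68(T − 33.7)
1128.6 T = 31836 − 16949 = 14887
T ≈ 13.19 °C. Since T > 0 °C, the all-ice-melts assumption holds.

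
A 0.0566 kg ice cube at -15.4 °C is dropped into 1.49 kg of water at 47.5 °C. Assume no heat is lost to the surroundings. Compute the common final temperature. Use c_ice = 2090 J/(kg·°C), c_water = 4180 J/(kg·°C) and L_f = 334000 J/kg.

T_f ≈ 42.6 °C

Sum of m c ΔT and latent-heat terms is zero:
warm ice to 0 °C: 0.0566·2090·(0 − (-15.4)) = 1821.7
  fusion: m_ice L_f = 0.0566·334000 = 18904
  meltwater 0→T: 0.0566·4180·T = 236.59 T
  water cools: 1.49·4180·(T − 47.5) = 6228.2(T − 47.5)
6464.8 T = 295840 − 20726 = 275113
T ≈ 42.56 °C. Since T > 0 °C, the all-ice-melts assumption holds.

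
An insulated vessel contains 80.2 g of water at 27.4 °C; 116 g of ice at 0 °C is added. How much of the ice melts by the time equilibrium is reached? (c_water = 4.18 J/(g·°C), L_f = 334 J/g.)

Water can give up m c ΔT = 80.2·4.18·27.4 = 9185.5 J before reaching 0 °C.
To melt every bit of ice: 116·334 = 38744 J.
9185.5 J < 38744 J, so only part of the ice melts and the system sits at 0 °C.
m_melt = 9185.5 / L_f = 27.5 g.

m_melted ≈ 27.5 g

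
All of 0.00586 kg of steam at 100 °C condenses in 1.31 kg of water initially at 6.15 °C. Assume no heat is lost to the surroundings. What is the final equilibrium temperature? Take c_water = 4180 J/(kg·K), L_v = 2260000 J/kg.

T_f ≈ 9.0 °C

Setting the total heat transfer to zero:
condense steam: −0.00586×2260000 = −13244
  condensate cools 100→T: 0.00586×4180×(T − 100) = 24.49(T − 100)
  water warms: 1.31×4180×(T − 6.15) = 5475.8(T − 6.15)
5500.3 T = 13244 + 2449.5 + 33676 = 49369
T ≈ 8.98 °C (< 100 °C, so full condensation is consistent).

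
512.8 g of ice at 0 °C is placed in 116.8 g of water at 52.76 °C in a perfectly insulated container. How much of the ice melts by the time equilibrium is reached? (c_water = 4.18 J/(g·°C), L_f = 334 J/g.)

Cooling the water to 0 °C releases 116.8·4.18·52.76 = 25759 J.
Fully melting the ice requires m_ice L_f = 512.8·334 = 171275 J.
25759 J < 171275 J, so only part of the ice melts and the system sits at 0 °C.
Mass melted = 25759/334 ≈ 77.12 g.

m_melted ≈ 77.1 g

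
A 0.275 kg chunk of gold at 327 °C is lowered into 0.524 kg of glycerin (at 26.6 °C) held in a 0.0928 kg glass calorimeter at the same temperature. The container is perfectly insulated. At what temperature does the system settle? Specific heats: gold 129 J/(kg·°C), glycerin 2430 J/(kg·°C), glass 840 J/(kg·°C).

T_f = Σ m_i c_i T_i / Σ m_i c_i:
T_f = (35.48·327 + 1273.3·26.6 + 77.95·26.6) / (35.48 + 1273.3 + 77.95)
    = 47544 / 1386.7 ≈ 34.28 °C

T_f ≈ 34.3 °C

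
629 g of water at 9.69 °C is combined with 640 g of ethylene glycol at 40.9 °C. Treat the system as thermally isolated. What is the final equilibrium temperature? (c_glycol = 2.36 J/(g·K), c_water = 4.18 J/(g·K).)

T_f ≈ 21.1 °C

Let T be the final temperature. ΣQ_i = 0:
640×2.36×(T − 40.9) + 629×4.18×(T − 9.69) = 0
1510.4(T − 40.9) + 2629.2(T − 9.69) = 0
4139.6 T = 87253
T = 87253 / 4139.6 = 21.1 °C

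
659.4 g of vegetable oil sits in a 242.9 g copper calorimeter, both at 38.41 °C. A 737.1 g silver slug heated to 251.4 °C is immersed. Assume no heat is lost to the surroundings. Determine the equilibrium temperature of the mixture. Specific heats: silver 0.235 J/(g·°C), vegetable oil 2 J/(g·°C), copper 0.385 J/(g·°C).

Taking heat into each body as positive, Σ m c ΔT = 0:
737.1×0.235×(T − 251.4) + 659.4×2×(T − 38.41) + 242.9×0.385×(T − 38.41) = 0
173.22(T − 251.4) + 1318.8(T − 38.41) + 93.52(T − 38.41) = 0
1585.5 T = 97794
T = 97794 / 1585.5 = 61.7 °C

T_f ≈ 61.7 °C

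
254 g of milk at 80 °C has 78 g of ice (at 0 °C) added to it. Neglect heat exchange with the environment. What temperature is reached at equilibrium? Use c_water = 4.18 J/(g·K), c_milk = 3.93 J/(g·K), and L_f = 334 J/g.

T_f ≈ 40.6 °C

Setting the total heat transfer to zero:
fusion: m_ice L_f = 78×334 = 26052
  warm the meltwater: 326.04 T
  milk: 998.22(T − 80)
1324.3 T = 79858 − 26052 = 53806
T ≈ 40.63 °C (positive, so assuming full melt was valid).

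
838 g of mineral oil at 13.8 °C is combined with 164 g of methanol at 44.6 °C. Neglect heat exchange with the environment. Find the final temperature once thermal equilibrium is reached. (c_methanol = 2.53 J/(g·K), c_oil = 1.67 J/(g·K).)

Net heat exchanged in the isolated system is zero:
164*2.53*(T − 44.6) + 838*1.67*(T − 13.8) = 0
1814.4 T = 37818
T = 37818/1814.4 ≈ 20.84 °C

T_f ≈ 20.8 °C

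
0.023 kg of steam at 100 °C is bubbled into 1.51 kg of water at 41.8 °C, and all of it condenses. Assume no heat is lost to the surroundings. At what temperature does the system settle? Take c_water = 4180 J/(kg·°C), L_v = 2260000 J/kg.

T_f ≈ 50.8 °C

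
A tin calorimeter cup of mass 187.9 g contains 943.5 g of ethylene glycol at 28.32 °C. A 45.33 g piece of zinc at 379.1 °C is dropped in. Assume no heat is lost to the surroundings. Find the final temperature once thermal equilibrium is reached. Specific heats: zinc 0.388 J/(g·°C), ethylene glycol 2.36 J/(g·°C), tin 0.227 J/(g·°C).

T_f ≈ 31.0 °C

With ΣQ=0 the equilibrium temperature is the m·c-weighted mean:
T_f = (17.59*379.1 + 2226.7*28.32 + 42.65*28.32) / (17.59 + 2226.7 + 42.65)
    = 70935 / 2286.9 ≈ 31.02 °C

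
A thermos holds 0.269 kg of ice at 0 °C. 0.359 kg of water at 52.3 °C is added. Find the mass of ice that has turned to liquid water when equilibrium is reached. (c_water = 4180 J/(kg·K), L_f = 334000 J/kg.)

m_melted ≈ 0.235 kg

Water can give up m c ΔT = 0.359×4180×52.3 = 78482 J before reaching 0 °C.
Melting all 0.269 kg of ice would need 0.269×334000 = 89846 J.
78482 J < 89846 J, so only part of the ice melts and the system sits at 0 °C.
Mass melted = 78482/334000 ≈ 0.235 kg.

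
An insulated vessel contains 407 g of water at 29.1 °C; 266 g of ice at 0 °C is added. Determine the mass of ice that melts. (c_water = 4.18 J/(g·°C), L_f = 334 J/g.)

m_melted ≈ 148 g

Cooling the water to 0 °C releases 407·4.18·29.1 = 49507 J.
Melting all 266 g of ice would need 266·334 = 88844 J.
That's not enough to melt it all — equilibrium is at 0 °C with ice remaining.
Mass melted = 49507/334 ≈ 148.2 g.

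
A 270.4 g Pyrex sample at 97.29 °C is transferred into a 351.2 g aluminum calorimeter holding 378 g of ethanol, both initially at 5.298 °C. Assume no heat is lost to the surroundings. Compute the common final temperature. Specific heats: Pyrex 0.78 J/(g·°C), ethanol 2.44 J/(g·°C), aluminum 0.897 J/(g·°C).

T_f ≈ 18.7 °C

Heat gained plus heat lost sum to zero:
270.4·0.78·(T − 97.29) + 378·2.44·(T − 5.298) + 351.2·0.897·(T − 5.298) = 0
210.91(T − 97.29) + 922.32(T − 5.298) + 315.03(T − 5.298) = 0
1448.3 T = 27075
T = 27075 / 1448.3 = 18.7 °C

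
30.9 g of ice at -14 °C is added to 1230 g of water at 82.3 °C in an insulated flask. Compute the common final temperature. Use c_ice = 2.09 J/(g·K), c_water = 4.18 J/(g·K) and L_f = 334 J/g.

T_f ≈ 78.2 °C

Let T be the final temperature. ΣQ_i = 0:
ice -14→0 °C: 30.9·2.09·14 = 904.13; melt ice: 30.9·334 = 10321; meltwater 0→T: 30.9·4.18·T = 129.16 T; water: 5141.4(T − 82.3)
5270.6 T = 423137 − 11225 = 411912
T ≈ 78.15 °C — above 0 °C, consistent with complete melting.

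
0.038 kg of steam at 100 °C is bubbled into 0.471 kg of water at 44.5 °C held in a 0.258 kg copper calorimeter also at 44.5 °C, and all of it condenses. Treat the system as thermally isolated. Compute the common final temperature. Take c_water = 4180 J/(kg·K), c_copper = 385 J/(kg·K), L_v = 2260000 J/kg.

T_f ≈ 87.0 °C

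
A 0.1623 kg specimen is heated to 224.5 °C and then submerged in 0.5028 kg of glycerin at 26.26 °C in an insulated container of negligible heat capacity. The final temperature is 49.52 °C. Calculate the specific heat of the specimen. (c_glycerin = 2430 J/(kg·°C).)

c ≈ 1000 J/(kg·°C)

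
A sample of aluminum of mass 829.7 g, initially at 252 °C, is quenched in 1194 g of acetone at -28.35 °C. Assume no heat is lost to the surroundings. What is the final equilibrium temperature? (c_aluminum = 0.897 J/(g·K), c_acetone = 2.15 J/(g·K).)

T_f ≈ 34.7 °C

Set heat shed by the hot body equal to heat absorbed by the cold body:
829.7*0.897*(252 − T) = 1194*2.15*(T − (-28.35))
744.24(252 − T) = 2567.1(T − (-28.35))
3311.3 T = 114771  ⇒  T ≈ 34.66 °C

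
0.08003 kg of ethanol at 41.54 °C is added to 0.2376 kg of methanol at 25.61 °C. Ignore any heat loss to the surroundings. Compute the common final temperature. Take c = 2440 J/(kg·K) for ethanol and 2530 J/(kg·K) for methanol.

T_f ≈ 29.5 °C

|Q_ethanol| = |Q_methanol|:
0.08003*2440*(41.54 − T) = 0.2376*2530*(T − 25.61)
195.27(41.54 − T) = 601.13(T − 25.61)
796.4 T = 23507  ⇒  T ≈ 29.52 °C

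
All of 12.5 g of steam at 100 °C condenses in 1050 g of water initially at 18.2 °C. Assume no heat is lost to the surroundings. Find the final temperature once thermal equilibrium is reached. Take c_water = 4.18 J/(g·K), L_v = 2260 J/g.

Energy balance with sensible and latent terms:
latent heat released on condensation: 12.5·2260 = 28250
  condensed water 100 °C→T: 52.25(T − 100)
  original water: 4389(T − 18.2)
4441.2 T = 28250 + 5225 + 79880 = 113355
T ≈ 25.52 °C, under the boiling point, so the assumption holds.

T_f ≈ 25.5 °C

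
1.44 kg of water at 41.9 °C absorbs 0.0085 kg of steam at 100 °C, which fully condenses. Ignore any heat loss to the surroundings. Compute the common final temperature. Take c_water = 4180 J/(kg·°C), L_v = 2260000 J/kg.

Let T be the final temperature. ΣQ_i = 0:
steam→water at 100 °C releases m L_v = 0.0085×2260000 = 19210
  condensate cools 100→T: 0.0085×4180×(T − 100) = 35.53(T − 100)
  water warms: 1.44×4180×(T − 41.9) = 6019.2(T − 41.9)
6054.7 T = 19210 + 3553 + 252204 = 274967
T ≈ 45.41 °C (< 100 °C, so full condensation is consistent).

T_f ≈ 45.4 °C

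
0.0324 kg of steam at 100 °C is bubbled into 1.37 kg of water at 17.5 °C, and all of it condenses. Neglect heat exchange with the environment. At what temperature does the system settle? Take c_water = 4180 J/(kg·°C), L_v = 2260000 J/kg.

T_f ≈ 31.9 °C

Sum of m c ΔT and latent-heat terms is zero:
latent heat released on condensation: 0.0324×2260000 = 73224
  condensed water 100 °C→T: 135.43(T − 100)
  water warms: 1.37×4180×(T − 17.5) = 5726.6(T − 17.5)
5862 T = 73224 + 13543 + 100216 = 186983
T ≈ 31.90 °C (< 100 °C, so full condensation is consistent).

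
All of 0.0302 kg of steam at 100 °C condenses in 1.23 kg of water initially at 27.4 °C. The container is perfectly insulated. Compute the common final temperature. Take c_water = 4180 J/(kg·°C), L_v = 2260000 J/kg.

Net heat exchanged in the isolated system is zero:
steam→water at 100 °C releases m L_v = 0.0302×2260000 = 68252
  condensed water 100 °C→T: 126.24(T − 100)
  water warms: 1.23×4180×(T − 27.4) = 5141.4(T − 27.4)
5267.6 T = 68252 + 12624 + 140874 = 221750
T ≈ 42.10 °C, under the boiling point, so the assumption holds.

T_f ≈ 42.1 °C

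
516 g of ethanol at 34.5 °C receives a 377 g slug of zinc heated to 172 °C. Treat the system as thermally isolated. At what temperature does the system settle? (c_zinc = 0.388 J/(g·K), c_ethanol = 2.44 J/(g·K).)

Net heat exchanged in the isolated system is zero:
377×0.388×(T − 172) + 516×2.44×(T − 34.5) = 0
(146.28 + 1259) T = 146.28×172 + 1259×34.5
T = 68596/1405.3 ≈ 48.81 °C

T_f ≈ 48.8 °C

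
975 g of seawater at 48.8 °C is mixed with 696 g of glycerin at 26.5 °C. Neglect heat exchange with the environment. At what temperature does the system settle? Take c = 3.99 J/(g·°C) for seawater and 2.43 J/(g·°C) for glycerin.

T_f = Σ m_i c_i T_i / Σ m_i c_i:
T_f = (3890.2×48.8 + 1691.3×26.5) / (3890.2 + 1691.3)
    = 234663 / 5581.5 ≈ 42.04 °C

T_f ≈ 42.0 °C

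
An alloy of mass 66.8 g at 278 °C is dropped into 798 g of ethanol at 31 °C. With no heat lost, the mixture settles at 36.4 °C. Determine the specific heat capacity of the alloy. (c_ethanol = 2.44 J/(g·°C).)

m_s c (T_s − T_f) = m_ethanol c_ethanol (T_f − T_0):
66.8·c·(278 − 36.4) = 798·2.44·(36.4 − 31)
16139 c = 10514  ⇒  c ≈ 0.6515 J/(g·°C)

c ≈ 0.651 J/(g·°C)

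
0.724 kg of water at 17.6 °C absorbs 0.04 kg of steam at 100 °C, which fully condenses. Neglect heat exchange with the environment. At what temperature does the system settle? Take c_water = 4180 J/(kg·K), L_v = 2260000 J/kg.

T_f ≈ 50.2 °C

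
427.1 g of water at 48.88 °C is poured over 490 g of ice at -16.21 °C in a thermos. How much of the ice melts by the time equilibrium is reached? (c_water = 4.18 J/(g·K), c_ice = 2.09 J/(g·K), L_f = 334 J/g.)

Heat available from the water dropping to 0 °C: 427.1×4.18×48.88 = 87264 J.
Warming the ice to 0 °C takes 490×2.09×16.21 = 16601 J, leaving 70664 J for melting.
To melt every bit of ice: 490×334 = 163660 J.
70664 J < 163660 J, so only part of the ice melts and the system sits at 0 °C.
m_melted×334 = 70664  ⇒  m_melted ≈ 211.6 g.

m_melted ≈ 212 g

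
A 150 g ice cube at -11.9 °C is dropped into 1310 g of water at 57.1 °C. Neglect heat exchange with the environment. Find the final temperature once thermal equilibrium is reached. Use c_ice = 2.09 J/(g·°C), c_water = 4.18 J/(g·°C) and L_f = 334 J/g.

Net heat exchanged in the isolated system is zero:
warm ice to 0 °C: 150×2.09×(0 − (-11.9)) = 3730.7
  fusion: m_ice L_f = 150×334 = 50100
  meltwater 0→T: 150×4.18×T = 627 T
  water cools: 1310×4.18×(T − 57.1) = 5475.8(T − 57.1)
6102.8 T = 312668 − 53831 = 258838
T ≈ 42.41 °C (positive, so assuming full melt was valid).

T_f ≈ 42.4 °C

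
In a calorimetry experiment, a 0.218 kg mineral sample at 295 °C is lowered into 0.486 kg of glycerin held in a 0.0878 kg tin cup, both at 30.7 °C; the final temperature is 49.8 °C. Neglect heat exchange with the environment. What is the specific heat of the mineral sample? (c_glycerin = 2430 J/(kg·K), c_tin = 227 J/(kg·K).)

c ≈ 429 J/(kg·K)

Conservation of energy gives ΣQ = 0:
0.218×c×(49.8 − 295) + 0.486×2430×(49.8 − 30.7) + 0.0878×227×(49.8 − 30.7) = 0
-53.45 c = -22937
c = -22937/-53.45 ≈ 429.1 J/(kg·K)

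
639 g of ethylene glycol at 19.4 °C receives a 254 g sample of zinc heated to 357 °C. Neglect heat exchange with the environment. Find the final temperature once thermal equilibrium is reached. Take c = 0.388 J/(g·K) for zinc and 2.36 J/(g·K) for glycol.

|Q_zinc| = |Q_glycol|:
254×0.388×(357 − T) = 639×2.36×(T − 19.4)
98.55(357 − T) = 1508(T − 19.4)
1606.6 T = 64439  ⇒  T ≈ 40.11 °C

T_f ≈ 40.1 °C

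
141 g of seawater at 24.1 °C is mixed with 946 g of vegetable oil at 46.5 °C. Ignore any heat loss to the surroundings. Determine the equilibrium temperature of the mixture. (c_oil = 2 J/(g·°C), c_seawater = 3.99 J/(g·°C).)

T_f ≈ 41.4 °C

Set heat shed by the hot body equal to heat absorbed by the cold body:
946*2*(46.5 − T) = 141*3.99*(T − 24.1)
1892(46.5 − T) = 562.59(T − 24.1)
2454.6 T = 101536  ⇒  T ≈ 41.37 °C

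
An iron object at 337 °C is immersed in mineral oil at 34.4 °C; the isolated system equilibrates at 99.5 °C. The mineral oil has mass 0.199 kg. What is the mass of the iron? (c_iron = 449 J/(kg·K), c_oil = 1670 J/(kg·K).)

Net heat exchanged in the isolated system is zero:
m×449×(99.5 − 337) + 0.199×1670×(99.5 − 34.4) = 0
-106638 m = -21635
m = -21635/-106638 ≈ 0.2029 kg

m ≈ 0.203 kg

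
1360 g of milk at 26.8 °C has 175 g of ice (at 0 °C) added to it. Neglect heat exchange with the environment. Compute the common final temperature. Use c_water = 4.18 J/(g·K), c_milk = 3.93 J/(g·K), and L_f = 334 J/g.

T_f ≈ 14.0 °C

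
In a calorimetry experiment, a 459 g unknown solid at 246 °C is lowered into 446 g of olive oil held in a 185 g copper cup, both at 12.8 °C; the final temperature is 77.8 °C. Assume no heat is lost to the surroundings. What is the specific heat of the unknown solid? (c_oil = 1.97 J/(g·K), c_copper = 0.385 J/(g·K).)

Conservation of energy gives ΣQ = 0:
459·c·(77.8 − 246) + 446·1.97·(77.8 − 12.8) + 185·0.385·(77.8 − 12.8) = 0
-77204 c = -61740
c = -61740/-77204 ≈ 0.7997 J/(g·K)

c ≈ 0.8 J/(g·K)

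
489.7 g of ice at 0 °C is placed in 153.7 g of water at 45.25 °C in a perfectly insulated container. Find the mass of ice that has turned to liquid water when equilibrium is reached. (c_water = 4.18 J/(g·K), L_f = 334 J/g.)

m_melted ≈ 87 g

Cooling the water to 0 °C releases 153.7·4.18·45.25 = 29072 J.
Fully melting the ice requires m_ice L_f = 489.7·334 = 163560 J.
29072 J < 163560 J, so only part of the ice melts and the system sits at 0 °C.
m_melted·334 = 29072  ⇒  m_melted ≈ 87.04 g.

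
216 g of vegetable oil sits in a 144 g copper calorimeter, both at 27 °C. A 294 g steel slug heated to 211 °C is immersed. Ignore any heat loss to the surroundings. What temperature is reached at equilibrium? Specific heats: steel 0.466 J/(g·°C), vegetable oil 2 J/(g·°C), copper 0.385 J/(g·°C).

T_f ≈ 67.4 °C

Setting the total heat transfer to zero:
294·0.466·(T − 211) + 216·2·(T − 27) + 144·0.385·(T − 27) = 0
624.44 T = 42069
T ≈ 67.37 °C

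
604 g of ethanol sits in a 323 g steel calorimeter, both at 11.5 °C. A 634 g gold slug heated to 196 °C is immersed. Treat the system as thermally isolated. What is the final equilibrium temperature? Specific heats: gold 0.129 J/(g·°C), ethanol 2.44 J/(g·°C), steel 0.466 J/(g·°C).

T_f ≈ 20.3 °C

Conservation of energy gives ΣQ = 0:
634·0.129·(T − 196) + 604·2.44·(T − 11.5) + 323·0.466·(T − 11.5) = 0
1706.1 T = 34709
T = 34709/1706.1 ≈ 20.34 °C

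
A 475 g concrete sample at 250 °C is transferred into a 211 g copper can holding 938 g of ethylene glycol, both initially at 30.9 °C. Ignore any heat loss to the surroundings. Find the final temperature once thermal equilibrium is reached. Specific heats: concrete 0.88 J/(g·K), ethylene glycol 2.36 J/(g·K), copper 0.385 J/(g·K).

T_f ≈ 64.7 °C

Taking heat into each body as positive, Σ m c ΔT = 0:
475·0.88·(T − 250) + 938·2.36·(T − 30.9) + 211·0.385·(T − 30.9) = 0
2712.9 T = 175413
T ≈ 64.66 °C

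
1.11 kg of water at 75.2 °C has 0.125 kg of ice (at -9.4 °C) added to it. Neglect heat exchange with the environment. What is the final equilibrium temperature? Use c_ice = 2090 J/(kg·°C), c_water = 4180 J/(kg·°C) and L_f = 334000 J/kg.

T_f ≈ 59.0 °C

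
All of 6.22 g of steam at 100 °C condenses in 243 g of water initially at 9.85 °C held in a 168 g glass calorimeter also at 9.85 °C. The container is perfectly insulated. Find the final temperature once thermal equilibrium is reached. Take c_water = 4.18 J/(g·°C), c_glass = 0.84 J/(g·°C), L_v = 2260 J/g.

T_f ≈ 23.7 °C

Let T be the final temperature. ΣQ_i = 0:
steam→water at 100 °C releases m L_v = 6.22·2260 = 14057; condensed water 100 °C→T: 26(T − 100); water warms: 243·4.18·(T − 9.85) = 1015.7(T − 9.85); cup: 141.12(T − 9.85)
1182.9 T = 14057 + 2600 + 11395 = 28052
T ≈ 23.72 °C — below 100 °C, confirming all the steam condensed.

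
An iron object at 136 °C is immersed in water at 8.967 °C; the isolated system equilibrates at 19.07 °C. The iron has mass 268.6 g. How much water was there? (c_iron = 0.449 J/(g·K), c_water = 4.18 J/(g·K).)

m ≈ 334 g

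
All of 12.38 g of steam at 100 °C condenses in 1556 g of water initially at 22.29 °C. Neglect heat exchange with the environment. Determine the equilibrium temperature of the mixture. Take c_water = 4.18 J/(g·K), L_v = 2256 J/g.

Taking heat into each body as positive, Σ m c ΔT = 0:
condense steam: −12.38·2256 = −27929; condensed water 100 °C→T: 51.75(T − 100); water warms: 1556·4.18·(T − 22.29) = 6504.1(T − 22.29)
6555.8 T = 27929 + 5174.8 + 144976 = 178080
T ≈ 27.16 °C, under the boiling point, so the assumption holds.

T_f ≈ 27.2 °C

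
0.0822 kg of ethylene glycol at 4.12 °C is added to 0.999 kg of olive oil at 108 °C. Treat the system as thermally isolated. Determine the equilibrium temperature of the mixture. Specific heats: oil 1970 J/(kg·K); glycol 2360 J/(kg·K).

With ΣQ=0 the equilibrium temperature is the m·c-weighted mean:
T_f = (1968·108 + 193.99·4.12) / (1968 + 193.99)
    = 213346 / 2162 ≈ 98.68 °C

T_f ≈ 98.7 °C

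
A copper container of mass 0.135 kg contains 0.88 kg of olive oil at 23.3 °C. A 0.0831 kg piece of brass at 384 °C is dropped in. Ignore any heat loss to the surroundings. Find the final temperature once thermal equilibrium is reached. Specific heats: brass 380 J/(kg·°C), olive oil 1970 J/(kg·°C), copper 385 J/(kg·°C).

T_f ≈ 29.6 °C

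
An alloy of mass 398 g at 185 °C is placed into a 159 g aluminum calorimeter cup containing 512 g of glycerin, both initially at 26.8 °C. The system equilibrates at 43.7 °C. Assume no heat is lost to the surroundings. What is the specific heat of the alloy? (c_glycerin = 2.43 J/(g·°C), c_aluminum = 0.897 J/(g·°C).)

Net heat exchanged in the isolated system is zero:
398·c·(43.7 − 185) + 512·2.43·(43.7 − 26.8) + 159·0.897·(43.7 − 26.8) = 0
-56237 c = -23437
c = -23437/-56237 ≈ 0.4167 J/(g·°C)

c ≈ 0.417 J/(g·°C)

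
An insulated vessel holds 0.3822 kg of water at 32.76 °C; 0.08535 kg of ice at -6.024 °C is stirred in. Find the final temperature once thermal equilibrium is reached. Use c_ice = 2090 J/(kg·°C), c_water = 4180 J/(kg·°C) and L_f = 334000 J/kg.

Let T be the final temperature. ΣQ_i = 0:
ice -6.024→0 °C: 0.08535·2090·6.024 = 1074.6; fusion: m_ice L_f = 0.08535·334000 = 28507; meltwater 0→T: 0.08535·4180·T = 356.76 T; water: 1597.6(T − 32.76)
1954.4 T = 52337 − 29581 = 22756
T ≈ 11.64 °C. Since T > 0 °C, the all-ice-melts assumption holds.

T_f ≈ 11.6 °C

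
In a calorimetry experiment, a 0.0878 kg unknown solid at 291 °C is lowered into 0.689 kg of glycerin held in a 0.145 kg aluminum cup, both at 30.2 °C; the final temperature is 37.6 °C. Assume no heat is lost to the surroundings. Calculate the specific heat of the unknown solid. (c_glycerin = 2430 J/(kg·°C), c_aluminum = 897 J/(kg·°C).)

c ≈ 600 J/(kg·°C)

Energy conservation, ΣQ = 0:
0.0878·c·(37.6 − 291) + 0.689·2430·(37.6 − 30.2) + 0.145·897·(37.6 − 30.2) = 0
-22.25 c = -13352
c = -13352/-22.25 ≈ 600.1 J/(kg·°C)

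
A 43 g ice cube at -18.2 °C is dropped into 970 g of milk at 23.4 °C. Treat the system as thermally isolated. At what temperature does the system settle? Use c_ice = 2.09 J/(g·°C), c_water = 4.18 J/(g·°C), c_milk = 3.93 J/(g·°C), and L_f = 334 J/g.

T_f ≈ 18.3 °C

Net heat exchanged in the isolated system is zero:
warm ice to 0 °C: 43·2.09·(0 − (-18.2)) = 1635.6; fusion: m_ice L_f = 43·334 = 14362; warm the meltwater: 179.74 T; milk cools: 970·3.93·(T − 23.4) = 3812.1(T − 23.4)
3991.8 T = 89203 − 15998 = 73206
T ≈ 18.34 °C. Since T > 0 °C, the all-ice-melts assumption holds.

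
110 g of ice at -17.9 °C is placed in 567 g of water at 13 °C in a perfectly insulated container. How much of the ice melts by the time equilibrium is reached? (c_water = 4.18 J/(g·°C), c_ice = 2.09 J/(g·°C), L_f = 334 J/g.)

m_melted ≈ 79.9 g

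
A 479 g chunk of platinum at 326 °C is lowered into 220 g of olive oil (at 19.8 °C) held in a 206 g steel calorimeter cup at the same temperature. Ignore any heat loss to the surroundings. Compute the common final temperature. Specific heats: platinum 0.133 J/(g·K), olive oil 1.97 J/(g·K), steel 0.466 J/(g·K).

T_f ≈ 52.7 °C

With ΣQ=0 the equilibrium temperature is the m·c-weighted mean:
T_f = (63.71·326 + 433.4·19.8 + 96·19.8) / (63.71 + 433.4 + 96)
    = 31251 / 593.1 ≈ 52.69 °C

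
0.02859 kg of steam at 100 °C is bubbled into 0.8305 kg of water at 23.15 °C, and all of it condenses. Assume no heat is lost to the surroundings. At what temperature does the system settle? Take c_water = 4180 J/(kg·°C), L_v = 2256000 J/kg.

T_f ≈ 43.7 °C

Net heat exchanged in the isolated system is zero:
latent heat released on condensation: 0.02859×2256000 = 64499; condensate cools 100→T: 0.02859×4180×(T − 100) = 119.51(T − 100); water warms: 0.8305×4180×(T − 23.15) = 3471.5(T − 23.15)
3591 T = 64499 + 11951 + 80365 = 156815
T ≈ 43.67 °C (< 100 °C, so full condensation is consistent).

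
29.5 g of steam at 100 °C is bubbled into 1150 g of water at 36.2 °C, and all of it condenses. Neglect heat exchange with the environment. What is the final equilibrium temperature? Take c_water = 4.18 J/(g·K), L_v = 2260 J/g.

T_f ≈ 51.3 °C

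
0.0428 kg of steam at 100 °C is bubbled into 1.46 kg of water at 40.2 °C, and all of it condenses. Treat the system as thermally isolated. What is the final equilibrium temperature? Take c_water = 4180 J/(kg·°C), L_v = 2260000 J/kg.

T_f ≈ 57.3 °C

Taking heat into each body as positive, Σ m c ΔT = 0:
steam→water at 100 °C releases m L_v = 0.0428×2260000 = 96728
  condensed water 100 °C→T: 178.9(T − 100)
  water warms: 1.46×4180×(T − 40.2) = 6102.8(T − 40.2)
6281.7 T = 96728 + 17890 + 245333 = 359951
T ≈ 57.30 °C — below 100 °C, confirming all the steam condensed.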